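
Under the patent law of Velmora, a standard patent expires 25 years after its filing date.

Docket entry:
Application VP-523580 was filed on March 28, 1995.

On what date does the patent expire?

2020-03-28

Filing date + 25 years → 28 March 2020.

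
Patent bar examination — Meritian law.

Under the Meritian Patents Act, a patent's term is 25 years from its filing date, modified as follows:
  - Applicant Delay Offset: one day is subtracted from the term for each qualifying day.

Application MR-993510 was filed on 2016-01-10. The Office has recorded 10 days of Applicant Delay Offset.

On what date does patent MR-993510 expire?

Base term: filing date + 25 years → 10 January 2041.
Applicant Delay Offset: −10 days → 31 December 2040.

December 31, 2040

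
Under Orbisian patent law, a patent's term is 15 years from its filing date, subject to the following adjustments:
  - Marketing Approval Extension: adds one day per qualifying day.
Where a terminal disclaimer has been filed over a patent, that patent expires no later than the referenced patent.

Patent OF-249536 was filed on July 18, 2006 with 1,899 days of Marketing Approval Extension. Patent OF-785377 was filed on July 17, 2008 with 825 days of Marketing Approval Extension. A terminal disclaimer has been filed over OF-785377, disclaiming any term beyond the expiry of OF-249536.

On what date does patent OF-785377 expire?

Natural term of OF-785377:
  Base: filing + 15 years → 17 July 2023.
  Marketing Approval Extension: +825 days → 19 October 2025.
Expiry of referenced patent OF-249536:
  Base: filing + 15 years → 18 July 2021.
  Marketing Approval Extension: +1899 days → 29 September 2026.
Terminal disclaimer: OF-785377 expires on the earlier of 19 October 2025 and 29 September 2026.

October 19, 2025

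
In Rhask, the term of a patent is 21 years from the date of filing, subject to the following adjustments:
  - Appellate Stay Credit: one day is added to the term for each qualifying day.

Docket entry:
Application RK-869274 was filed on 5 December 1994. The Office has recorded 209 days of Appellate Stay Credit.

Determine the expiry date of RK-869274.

Base term: filing date + 21 years → 5 December 2015.
Appellate Stay Credit: +209 days → 1 July 2016.

2016-07-01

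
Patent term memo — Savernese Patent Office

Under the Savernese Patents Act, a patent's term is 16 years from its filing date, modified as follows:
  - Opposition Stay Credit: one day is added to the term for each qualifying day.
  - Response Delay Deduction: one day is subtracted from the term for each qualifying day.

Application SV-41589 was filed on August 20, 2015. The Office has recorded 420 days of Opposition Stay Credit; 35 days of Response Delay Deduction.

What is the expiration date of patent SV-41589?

September 8, 2032

Base term: filing date + 16 years → 20 August 2031.
Opposition Stay Credit: +420 days → 13 October 2032.
Response Delay Deduction: −35 days → 8 September 2032.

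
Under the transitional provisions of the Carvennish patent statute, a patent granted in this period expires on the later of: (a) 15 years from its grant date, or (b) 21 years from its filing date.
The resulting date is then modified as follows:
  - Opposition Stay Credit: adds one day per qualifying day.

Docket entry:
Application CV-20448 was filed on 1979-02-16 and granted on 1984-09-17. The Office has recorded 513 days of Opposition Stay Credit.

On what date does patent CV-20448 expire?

(a) grant + 15 years → 17 September 1999.
(b) filing + 21 years → 16 February 2000.
Later of the two: 16 February 2000.
Opposition Stay Credit: +513 days → 13 July 2001.

2001-07-13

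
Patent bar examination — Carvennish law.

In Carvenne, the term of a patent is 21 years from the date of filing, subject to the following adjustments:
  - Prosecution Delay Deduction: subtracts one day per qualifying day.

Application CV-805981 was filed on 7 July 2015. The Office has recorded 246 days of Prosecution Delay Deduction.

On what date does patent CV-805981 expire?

2035-11-04

Base term: filing date + 21 years → 7 July 2036.
Prosecution Delay Deduction: −246 days → 4 November 2035.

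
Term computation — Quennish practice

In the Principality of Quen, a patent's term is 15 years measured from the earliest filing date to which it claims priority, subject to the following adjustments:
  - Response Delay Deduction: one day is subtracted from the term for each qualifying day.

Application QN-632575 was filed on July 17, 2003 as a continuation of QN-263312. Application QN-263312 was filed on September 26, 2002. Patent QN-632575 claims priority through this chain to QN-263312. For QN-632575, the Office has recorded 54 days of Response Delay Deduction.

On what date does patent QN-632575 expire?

August 3, 2017

Earliest priority filing: 26 September 2002.
Base term: 26 September 2002 + 15 years → 26 September 2017.
Response Delay Deduction: −54 days → 3 August 2017.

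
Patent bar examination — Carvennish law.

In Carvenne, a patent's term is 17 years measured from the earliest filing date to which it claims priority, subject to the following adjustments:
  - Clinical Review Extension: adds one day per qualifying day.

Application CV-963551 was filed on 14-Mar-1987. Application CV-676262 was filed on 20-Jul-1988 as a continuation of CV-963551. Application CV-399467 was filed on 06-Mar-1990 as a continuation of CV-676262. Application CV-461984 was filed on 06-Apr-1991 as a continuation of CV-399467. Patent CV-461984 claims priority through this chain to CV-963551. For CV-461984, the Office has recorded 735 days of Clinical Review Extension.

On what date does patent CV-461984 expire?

2006-03-19

Earliest priority filing: 14 March 1987.
Base term: 14 March 1987 + 17 years → 14 March 2004.
Clinical Review Extension: +735 days → 19 March 2006.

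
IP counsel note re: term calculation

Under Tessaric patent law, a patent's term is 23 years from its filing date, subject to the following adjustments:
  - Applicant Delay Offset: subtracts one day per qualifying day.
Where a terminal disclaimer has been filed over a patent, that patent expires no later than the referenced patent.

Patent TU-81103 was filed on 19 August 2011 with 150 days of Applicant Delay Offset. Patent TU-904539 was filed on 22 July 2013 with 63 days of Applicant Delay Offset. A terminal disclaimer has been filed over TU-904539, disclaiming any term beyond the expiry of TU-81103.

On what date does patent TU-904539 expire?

Natural term of TU-904539:
  Base: filing + 23 years → 22 July 2036.
  Applicant Delay Offset: −63 days → 20 May 2036.
Expiry of referenced patent TU-81103:
  Base: filing + 23 years → 19 August 2034.
  Applicant Delay Offset: −150 days → 22 March 2034.
Terminal disclaimer: TU-904539 expires on the earlier of 20 May 2036 and 22 March 2034.

March 22, 2034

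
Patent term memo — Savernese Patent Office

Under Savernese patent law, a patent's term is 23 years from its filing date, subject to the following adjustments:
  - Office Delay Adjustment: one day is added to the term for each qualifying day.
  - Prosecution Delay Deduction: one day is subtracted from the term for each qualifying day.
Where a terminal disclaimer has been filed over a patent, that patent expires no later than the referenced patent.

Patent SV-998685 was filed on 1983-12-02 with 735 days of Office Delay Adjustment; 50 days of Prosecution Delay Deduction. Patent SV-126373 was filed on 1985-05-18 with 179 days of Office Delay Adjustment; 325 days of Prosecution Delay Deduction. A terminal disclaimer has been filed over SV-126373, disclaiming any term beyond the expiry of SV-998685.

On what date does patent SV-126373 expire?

2007-12-24

Natural term of SV-126373:
  Base: filing + 23 years → 18 May 2008.
  Office Delay Adjustment: +179 days → 13 November 2008.
  Prosecution Delay Deduction: −325 days → 24 December 2007.
Expiry of referenced patent SV-998685:
  Base: filing + 23 years → 2 December 2006.
  Office Delay Adjustment: +735 days → 6 December 2008.
  Prosecution Delay Deduction: −50 days → 17 October 2008.
Terminal disclaimer: SV-126373 expires on the earlier of 24 December 2007 and 17 October 2008.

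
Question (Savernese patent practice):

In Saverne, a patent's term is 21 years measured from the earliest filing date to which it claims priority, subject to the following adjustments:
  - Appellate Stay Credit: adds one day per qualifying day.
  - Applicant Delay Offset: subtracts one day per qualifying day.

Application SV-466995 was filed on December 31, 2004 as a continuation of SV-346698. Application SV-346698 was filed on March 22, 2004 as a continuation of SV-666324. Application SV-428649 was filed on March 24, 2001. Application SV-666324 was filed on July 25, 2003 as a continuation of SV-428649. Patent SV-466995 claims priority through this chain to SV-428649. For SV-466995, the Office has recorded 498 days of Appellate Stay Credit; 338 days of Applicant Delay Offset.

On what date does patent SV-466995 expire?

August 31, 2022

Earliest priority filing: 24 March 2001.
Base term: 24 March 2001 + 21 years → 24 March 2022.
Appellate Stay Credit: +498 days → 4 August 2023.
Applicant Delay Offset: −338 days → 31 August 2022.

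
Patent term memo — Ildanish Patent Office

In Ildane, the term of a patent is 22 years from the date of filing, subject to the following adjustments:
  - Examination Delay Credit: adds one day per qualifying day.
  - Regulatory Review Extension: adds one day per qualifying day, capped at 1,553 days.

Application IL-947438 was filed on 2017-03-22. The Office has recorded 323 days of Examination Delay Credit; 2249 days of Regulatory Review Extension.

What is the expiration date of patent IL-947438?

Base term: filing date + 22 years → 22 March 2039.
Examination Delay Credit: +323 days → 8 February 2040.
Regulatory Review Extension: 2249 days claimed exceeds the 1553-day cap, so +1553 days → 10 May 2044.

2044-05-10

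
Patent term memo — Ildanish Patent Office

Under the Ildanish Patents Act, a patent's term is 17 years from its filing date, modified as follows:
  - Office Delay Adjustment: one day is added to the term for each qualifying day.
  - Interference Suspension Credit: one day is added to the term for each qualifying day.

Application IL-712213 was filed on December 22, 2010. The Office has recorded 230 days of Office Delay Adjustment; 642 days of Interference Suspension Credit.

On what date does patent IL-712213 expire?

Base term: filing date + 17 years → 22 December 2027.
Office Delay Adjustment: +230 days → 8 August 2028.
Interference Suspension Credit: +642 days → 12 May 2030.

May 12, 2030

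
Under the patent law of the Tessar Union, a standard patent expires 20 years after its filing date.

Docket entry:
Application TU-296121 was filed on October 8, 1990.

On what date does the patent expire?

Filing date + 20 years → 8 October 2010.

October 8, 2010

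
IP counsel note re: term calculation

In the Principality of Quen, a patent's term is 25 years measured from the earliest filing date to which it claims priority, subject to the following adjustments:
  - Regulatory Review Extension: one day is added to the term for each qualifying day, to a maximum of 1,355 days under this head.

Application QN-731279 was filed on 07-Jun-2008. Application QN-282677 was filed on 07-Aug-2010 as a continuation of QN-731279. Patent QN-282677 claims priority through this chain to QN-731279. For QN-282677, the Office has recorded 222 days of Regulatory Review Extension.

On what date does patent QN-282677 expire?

Earliest priority filing: 7 June 2008.
Base term: 7 June 2008 + 25 years → 7 June 2033.
Regulatory Review Extension: 222 days (within the 1355-day cap) → +222 days → 15 January 2034.

2034-01-15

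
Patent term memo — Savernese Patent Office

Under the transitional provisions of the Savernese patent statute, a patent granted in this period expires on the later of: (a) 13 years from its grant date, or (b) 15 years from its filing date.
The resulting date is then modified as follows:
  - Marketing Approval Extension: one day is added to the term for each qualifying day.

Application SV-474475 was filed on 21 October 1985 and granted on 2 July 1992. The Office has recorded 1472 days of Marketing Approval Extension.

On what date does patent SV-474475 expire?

2009-07-13

(a) grant + 13 years → 2 July 2005.
(b) filing + 15 years → 21 October 2000.
Later of the two: 2 July 2005.
Marketing Approval Extension: +1472 days → 13 July 2009.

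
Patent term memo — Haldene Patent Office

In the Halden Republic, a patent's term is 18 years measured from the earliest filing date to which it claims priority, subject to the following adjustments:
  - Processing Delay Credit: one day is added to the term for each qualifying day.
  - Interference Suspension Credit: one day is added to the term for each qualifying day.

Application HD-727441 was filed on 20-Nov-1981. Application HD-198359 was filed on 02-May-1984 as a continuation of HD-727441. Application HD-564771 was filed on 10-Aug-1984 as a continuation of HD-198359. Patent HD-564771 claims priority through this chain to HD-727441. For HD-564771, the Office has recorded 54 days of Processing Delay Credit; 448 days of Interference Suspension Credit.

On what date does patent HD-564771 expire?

2001-04-05

Earliest priority filing: 20 November 1981.
Base term: 20 November 1981 + 18 years → 20 November 1999.
Processing Delay Credit: +54 days → 13 January 2000.
Interference Suspension Credit: +448 days → 5 April 2001.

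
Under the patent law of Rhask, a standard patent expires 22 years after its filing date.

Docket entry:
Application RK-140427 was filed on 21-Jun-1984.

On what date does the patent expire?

2006-06-21

Filing date + 22 years → 21 June 2006.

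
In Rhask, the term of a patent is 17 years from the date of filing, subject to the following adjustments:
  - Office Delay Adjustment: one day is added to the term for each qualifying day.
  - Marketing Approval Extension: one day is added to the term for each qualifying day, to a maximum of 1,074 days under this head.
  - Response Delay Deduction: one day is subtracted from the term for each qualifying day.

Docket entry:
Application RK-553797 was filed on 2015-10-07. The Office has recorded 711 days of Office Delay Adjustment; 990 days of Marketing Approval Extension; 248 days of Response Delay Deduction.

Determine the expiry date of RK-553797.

September 29, 2036

Base term: filing date + 17 years → 7 October 2032.
Office Delay Adjustment: +711 days → 18 September 2034.
Marketing Approval Extension: 990 days (within the 1074-day cap) → +990 days → 4 June 2037.
Response Delay Deduction: −248 days → 29 September 2036.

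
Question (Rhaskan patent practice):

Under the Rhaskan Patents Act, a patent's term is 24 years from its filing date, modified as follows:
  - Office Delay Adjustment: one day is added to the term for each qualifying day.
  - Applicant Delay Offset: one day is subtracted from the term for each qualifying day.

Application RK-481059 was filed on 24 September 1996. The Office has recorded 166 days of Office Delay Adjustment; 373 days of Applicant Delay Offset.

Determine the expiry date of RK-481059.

Base term: filing date + 24 years → 24 September 2020.
Office Delay Adjustment: +166 days → 9 March 2021.
Applicant Delay Offset: −373 days → 1 March 2020.

2020-03-01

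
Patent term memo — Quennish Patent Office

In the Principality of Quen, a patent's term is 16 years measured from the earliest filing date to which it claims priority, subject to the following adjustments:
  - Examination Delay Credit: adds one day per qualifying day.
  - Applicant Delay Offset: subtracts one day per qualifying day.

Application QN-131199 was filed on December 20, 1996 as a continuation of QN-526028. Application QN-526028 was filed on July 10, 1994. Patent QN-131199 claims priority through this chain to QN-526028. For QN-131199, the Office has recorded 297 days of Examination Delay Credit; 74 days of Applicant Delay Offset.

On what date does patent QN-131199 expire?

Earliest priority filing: 10 July 1994.
Base term: 10 July 1994 + 16 years → 10 July 2010.
Examination Delay Credit: +297 days → 3 May 2011.
Applicant Delay Offset: −74 days → 18 February 2011.

2011-02-18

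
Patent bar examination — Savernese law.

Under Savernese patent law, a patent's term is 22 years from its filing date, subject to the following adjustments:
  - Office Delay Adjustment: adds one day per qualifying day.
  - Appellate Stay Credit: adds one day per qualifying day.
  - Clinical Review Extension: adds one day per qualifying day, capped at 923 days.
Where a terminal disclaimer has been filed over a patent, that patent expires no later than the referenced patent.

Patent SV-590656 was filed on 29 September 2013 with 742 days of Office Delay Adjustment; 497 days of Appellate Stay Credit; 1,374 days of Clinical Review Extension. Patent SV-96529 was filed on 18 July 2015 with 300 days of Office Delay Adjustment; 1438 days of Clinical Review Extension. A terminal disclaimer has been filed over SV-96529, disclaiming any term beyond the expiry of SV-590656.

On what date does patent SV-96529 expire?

November 22, 2040

Natural term of SV-96529:
  Base: filing + 22 years → 18 July 2037.
  Office Delay Adjustment: +300 days → 14 May 2038.
  Clinical Review Extension: 1438 days claimed exceeds the 923-day cap, so +923 days → 22 November 2040.
Expiry of referenced patent SV-590656:
  Base: filing + 22 years → 29 September 2035.
  Office Delay Adjustment: +742 days → 10 October 2037.
  Appellate Stay Credit: +497 days → 19 February 2039.
  Clinical Review Extension: 1374 days claimed exceeds the 923-day cap, so +923 days → 30 August 2041.
Terminal disclaimer: SV-96529 expires on the earlier of 22 November 2040 and 30 August 2041.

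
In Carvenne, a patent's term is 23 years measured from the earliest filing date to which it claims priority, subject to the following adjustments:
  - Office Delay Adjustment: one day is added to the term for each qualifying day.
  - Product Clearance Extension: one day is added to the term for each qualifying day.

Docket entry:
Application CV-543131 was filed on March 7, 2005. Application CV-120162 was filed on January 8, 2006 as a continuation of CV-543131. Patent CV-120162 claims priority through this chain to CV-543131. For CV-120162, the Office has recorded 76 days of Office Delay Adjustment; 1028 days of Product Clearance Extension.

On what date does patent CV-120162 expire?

2031-03-16

Earliest priority filing: 7 March 2005.
Base term: 7 March 2005 + 23 years → 7 March 2028.
Office Delay Adjustment: +76 days → 22 May 2028.
Product Clearance Extension: +1028 days → 16 March 2031.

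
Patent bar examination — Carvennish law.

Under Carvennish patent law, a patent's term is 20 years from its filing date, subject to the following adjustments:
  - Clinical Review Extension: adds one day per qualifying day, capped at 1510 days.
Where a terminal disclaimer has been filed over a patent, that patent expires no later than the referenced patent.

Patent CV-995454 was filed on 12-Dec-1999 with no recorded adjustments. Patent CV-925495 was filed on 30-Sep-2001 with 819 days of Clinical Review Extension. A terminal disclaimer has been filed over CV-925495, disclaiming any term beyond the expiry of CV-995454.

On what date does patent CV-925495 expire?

Natural term of CV-925495:
  Base: filing + 20 years → 30 September 2021.
  Clinical Review Extension: 819 days (within the 1510-day cap) → +819 days → 28 December 2023.
Expiry of referenced patent CV-995454:
  Base: filing + 20 years → 12 December 2019.
Terminal disclaimer: CV-925495 expires on the earlier of 28 December 2023 and 12 December 2019.

2019-12-12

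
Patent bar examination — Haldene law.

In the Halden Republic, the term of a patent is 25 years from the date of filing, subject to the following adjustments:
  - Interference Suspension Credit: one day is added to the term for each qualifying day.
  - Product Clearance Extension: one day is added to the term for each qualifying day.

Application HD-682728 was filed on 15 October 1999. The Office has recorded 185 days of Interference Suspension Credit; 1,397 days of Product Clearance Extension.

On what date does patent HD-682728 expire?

February 13, 2029

Base term: filing date + 25 years → 15 October 2024.
Interference Suspension Credit: +185 days → 18 April 2025.
Product Clearance Extension: +1397 days → 13 February 2029.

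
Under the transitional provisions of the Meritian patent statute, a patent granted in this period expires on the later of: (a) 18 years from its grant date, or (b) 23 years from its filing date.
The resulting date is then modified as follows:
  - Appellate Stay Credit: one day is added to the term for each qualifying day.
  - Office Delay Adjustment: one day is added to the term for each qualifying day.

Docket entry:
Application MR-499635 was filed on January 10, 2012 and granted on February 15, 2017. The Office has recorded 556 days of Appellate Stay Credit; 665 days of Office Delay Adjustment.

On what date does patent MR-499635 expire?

June 20, 2038

(a) grant + 18 years → 15 February 2035.
(b) filing + 23 years → 10 January 2035.
Later of the two: 15 February 2035.
Appellate Stay Credit: +556 days → 24 August 2036.
Office Delay Adjustment: +665 days → 20 June 2038.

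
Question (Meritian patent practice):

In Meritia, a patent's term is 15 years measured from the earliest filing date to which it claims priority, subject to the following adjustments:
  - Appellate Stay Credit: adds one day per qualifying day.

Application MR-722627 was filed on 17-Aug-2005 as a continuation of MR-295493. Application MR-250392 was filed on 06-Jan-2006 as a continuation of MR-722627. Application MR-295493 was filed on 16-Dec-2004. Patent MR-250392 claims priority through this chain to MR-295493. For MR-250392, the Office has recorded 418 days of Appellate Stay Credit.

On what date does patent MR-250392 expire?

Earliest priority filing: 16 December 2004.
Base term: 16 December 2004 + 15 years → 16 December 2019.
Appellate Stay Credit: +418 days → 6 February 2021.

February 6, 2021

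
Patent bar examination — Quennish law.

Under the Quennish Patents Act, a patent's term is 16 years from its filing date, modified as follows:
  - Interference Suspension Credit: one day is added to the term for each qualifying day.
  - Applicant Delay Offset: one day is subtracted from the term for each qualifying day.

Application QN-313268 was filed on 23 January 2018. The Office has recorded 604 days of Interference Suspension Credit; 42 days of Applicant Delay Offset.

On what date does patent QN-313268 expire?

Base term: filing date + 16 years → 23 January 2034.
Interference Suspension Credit: +604 days → 19 September 2035.
Applicant Delay Offset: −42 days → 8 August 2035.

August 8, 2035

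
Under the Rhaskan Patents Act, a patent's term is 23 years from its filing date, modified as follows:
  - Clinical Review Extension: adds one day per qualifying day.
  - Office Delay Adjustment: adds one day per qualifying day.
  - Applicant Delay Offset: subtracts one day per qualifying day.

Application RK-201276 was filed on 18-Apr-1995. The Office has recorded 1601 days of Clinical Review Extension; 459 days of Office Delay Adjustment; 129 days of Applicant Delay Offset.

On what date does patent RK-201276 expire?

August 1, 2023

Base term: filing date + 23 years → 18 April 2018.
Clinical Review Extension: +1601 days → 5 September 2022.
Office Delay Adjustment: +459 days → 8 December 2023.
Applicant Delay Offset: −129 days → 1 August 2023.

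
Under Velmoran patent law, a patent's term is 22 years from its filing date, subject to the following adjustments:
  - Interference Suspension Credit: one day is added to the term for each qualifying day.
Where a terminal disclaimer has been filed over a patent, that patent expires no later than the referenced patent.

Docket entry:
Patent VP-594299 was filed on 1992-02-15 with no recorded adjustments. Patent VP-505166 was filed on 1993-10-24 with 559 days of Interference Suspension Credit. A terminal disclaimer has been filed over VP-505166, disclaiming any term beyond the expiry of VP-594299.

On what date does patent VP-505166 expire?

Natural term of VP-505166:
  Base: filing + 22 years → 24 October 2015.
  Interference Suspension Credit: +559 days → 5 May 2017.
Expiry of referenced patent VP-594299:
  Base: filing + 22 years → 15 February 2014.
Terminal disclaimer: VP-505166 expires on the earlier of 5 May 2017 and 15 February 2014.

2014-02-15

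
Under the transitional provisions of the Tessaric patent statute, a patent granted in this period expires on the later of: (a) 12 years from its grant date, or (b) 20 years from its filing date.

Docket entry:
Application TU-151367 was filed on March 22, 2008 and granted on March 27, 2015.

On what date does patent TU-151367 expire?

(a) grant + 12 years → 27 March 2027.
(b) filing + 20 years → 22 March 2028.
Later of the two: 22 March 2028.

March 22, 2028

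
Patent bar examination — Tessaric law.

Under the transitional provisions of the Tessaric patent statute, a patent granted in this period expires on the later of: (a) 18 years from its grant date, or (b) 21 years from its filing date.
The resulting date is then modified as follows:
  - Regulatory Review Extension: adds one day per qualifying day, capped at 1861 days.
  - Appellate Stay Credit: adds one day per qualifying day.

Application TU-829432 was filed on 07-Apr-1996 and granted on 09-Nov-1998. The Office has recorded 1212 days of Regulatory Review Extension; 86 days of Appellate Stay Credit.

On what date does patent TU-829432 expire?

October 26, 2020

(a) grant + 18 years → 9 November 2016.
(b) filing + 21 years → 7 April 2017.
Later of the two: 7 April 2017.
Regulatory Review Extension: 1212 days (within the 1861-day cap) → +1212 days → 1 August 2020.
Appellate Stay Credit: +86 days → 26 October 2020.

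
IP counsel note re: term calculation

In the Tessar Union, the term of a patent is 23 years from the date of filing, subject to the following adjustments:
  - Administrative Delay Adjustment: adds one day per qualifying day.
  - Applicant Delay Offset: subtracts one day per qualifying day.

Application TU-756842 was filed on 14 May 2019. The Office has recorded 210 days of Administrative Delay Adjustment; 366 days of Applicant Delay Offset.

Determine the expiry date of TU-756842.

Base term: filing date + 23 years → 14 May 2042.
Administrative Delay Adjustment: +210 days → 10 December 2042.
Applicant Delay Offset: −366 days → 9 December 2041.

December 9, 2041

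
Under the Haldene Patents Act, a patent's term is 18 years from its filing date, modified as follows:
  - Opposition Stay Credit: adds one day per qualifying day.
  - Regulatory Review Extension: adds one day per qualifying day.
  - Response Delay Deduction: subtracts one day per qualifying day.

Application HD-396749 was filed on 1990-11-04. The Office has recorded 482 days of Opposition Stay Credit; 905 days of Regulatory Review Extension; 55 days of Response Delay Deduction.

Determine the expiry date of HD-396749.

2012-06-28

Base term: filing date + 18 years → 4 November 2008.
Opposition Stay Credit: +482 days → 1 March 2010.
Regulatory Review Extension: +905 days → 22 August 2012.
Response Delay Deduction: −55 days → 28 June 2012.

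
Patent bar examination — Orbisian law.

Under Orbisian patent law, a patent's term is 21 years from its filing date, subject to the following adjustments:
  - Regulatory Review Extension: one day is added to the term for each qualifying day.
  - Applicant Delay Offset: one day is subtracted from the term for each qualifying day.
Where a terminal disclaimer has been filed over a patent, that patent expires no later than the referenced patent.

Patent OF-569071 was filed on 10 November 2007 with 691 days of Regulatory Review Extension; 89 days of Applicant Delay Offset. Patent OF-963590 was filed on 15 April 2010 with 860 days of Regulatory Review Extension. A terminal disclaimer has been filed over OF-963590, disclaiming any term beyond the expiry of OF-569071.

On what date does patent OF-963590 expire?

July 5, 2030

Natural term of OF-963590:
  Base: filing + 21 years → 15 April 2031.
  Regulatory Review Extension: +860 days → 22 August 2033.
Expiry of referenced patent OF-569071:
  Base: filing + 21 years → 10 November 2028.
  Regulatory Review Extension: +691 days → 2 October 2030.
  Applicant Delay Offset: −89 days → 5 July 2030.
Terminal disclaimer: OF-963590 expires on the earlier of 22 August 2033 and 5 July 2030.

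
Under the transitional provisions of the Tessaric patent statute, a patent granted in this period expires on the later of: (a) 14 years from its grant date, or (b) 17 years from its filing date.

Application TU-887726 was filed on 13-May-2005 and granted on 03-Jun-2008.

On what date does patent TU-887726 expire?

(a) grant + 14 years → 3 June 2022.
(b) filing + 17 years → 13 May 2022.
Later of the two: 3 June 2022.

June 3, 2022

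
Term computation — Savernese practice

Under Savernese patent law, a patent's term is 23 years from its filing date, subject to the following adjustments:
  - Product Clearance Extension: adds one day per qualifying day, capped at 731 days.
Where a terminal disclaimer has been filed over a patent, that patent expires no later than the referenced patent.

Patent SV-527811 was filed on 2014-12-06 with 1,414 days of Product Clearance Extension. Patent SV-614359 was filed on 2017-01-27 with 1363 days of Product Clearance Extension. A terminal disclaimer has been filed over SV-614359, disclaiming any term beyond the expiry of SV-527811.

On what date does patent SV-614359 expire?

December 7, 2039

Natural term of SV-614359:
  Base: filing + 23 years → 27 January 2040.
  Product Clearance Extension: 1363 days claimed exceeds the 731-day cap, so +731 days → 27 January 2042.
Expiry of referenced patent SV-527811:
  Base: filing + 23 years → 6 December 2037.
  Product Clearance Extension: 1414 days claimed exceeds the 731-day cap, so +731 days → 7 December 2039.
Terminal disclaimer: SV-614359 expires on the earlier of 27 January 2042 and 7 December 2039.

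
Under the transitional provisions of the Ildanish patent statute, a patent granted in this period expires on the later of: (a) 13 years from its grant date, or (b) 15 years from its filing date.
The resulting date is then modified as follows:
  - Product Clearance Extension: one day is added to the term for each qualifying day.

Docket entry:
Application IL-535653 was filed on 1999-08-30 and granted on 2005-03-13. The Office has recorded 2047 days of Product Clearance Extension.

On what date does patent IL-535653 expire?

October 20, 2023

(a) grant + 13 years → 13 March 2018.
(b) filing + 15 years → 30 August 2014.
Later of the two: 13 March 2018.
Product Clearance Extension: +2047 days → 20 October 2023.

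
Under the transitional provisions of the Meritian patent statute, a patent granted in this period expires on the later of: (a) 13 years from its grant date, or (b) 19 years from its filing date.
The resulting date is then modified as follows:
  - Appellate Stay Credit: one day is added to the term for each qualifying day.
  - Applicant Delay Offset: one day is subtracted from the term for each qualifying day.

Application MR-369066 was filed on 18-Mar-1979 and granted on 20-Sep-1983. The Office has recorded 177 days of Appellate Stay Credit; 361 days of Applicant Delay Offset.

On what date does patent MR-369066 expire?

(a) grant + 13 years → 20 September 1996.
(b) filing + 19 years → 18 March 1998.
Later of the two: 18 March 1998.
Appellate Stay Credit: +177 days → 11 September 1998.
Applicant Delay Offset: −361 days → 15 September 1997.

1997-09-15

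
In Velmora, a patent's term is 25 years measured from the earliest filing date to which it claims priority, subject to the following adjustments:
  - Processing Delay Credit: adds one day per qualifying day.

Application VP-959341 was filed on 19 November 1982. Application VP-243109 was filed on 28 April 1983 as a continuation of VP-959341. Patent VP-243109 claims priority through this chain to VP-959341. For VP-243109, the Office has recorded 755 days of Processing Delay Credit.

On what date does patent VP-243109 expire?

Earliest priority filing: 19 November 1982.
Base term: 19 November 1982 + 25 years → 19 November 2007.
Processing Delay Credit: +755 days → 13 December 2009.

December 13, 2009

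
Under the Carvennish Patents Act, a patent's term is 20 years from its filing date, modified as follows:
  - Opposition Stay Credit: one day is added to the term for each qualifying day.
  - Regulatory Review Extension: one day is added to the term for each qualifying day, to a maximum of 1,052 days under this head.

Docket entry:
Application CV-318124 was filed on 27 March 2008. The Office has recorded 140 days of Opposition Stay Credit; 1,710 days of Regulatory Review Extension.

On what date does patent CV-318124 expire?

Base term: filing date + 20 years → 27 March 2028.
Opposition Stay Credit: +140 days → 14 August 2028.
Regulatory Review Extension: 1710 days claimed exceeds the 1052-day cap, so +1052 days → 2 July 2031.

July 2, 2031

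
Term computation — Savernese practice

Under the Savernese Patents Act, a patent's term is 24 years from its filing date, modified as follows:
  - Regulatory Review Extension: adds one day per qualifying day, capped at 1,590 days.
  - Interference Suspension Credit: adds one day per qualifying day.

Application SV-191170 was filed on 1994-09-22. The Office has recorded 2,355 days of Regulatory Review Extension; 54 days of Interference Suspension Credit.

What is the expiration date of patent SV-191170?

March 24, 2023

Base term: filing date + 24 years → 22 September 2018.
Regulatory Review Extension: 2355 days claimed exceeds the 1590-day cap, so +1590 days → 29 January 2023.
Interference Suspension Credit: +54 days → 24 March 2023.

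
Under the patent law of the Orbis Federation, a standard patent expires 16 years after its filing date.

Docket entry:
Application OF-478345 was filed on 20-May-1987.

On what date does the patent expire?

Filing date + 16 years → 20 May 2003.

May 20, 2003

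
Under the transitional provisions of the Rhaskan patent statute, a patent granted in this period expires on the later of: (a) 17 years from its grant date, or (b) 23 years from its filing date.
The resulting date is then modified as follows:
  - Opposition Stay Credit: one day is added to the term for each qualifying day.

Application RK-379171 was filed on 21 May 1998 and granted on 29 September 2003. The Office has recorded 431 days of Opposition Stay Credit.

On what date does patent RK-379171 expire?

(a) grant + 17 years → 29 September 2020.
(b) filing + 23 years → 21 May 2021.
Later of the two: 21 May 2021.
Opposition Stay Credit: +431 days → 26 July 2022.

2022-07-26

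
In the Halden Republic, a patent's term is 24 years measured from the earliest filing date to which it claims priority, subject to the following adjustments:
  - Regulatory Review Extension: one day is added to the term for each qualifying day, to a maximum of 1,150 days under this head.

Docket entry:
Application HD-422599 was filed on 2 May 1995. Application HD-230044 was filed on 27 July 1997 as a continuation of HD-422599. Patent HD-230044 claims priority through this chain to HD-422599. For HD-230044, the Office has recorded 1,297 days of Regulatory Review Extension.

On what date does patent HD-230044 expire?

June 25, 2022

Earliest priority filing: 2 May 1995.
Base term: 2 May 1995 + 24 years → 2 May 2019.
Regulatory Review Extension: 1297 days claimed exceeds the 1150-day cap, so +1150 days → 25 June 2022.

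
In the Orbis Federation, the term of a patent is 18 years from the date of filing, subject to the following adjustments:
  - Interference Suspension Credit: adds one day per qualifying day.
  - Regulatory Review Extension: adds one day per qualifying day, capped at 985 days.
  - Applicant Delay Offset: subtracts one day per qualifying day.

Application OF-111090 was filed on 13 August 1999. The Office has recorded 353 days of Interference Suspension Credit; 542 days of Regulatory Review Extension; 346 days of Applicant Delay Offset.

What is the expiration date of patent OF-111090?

2019-02-13

Base term: filing date + 18 years → 13 August 2017.
Interference Suspension Credit: +353 days → 1 August 2018.
Regulatory Review Extension: 542 days (within the 985-day cap) → +542 days → 25 January 2020.
Applicant Delay Offset: −346 days → 13 February 2019.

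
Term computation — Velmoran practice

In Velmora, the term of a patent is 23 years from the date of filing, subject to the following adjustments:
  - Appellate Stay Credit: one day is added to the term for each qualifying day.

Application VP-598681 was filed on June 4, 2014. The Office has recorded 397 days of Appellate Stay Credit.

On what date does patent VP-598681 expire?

Base term: filing date + 23 years → 4 June 2037.
Appellate Stay Credit: +397 days → 6 July 2038.

July 6, 2038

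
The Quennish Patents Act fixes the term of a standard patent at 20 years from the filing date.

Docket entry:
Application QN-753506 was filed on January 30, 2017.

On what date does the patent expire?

Filing date + 20 years → 30 January 2037.

January 30, 2037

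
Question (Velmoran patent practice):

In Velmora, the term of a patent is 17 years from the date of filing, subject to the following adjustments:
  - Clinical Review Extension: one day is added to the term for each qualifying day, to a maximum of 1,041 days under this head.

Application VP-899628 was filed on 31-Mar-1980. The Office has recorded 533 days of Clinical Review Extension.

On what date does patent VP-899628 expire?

September 15, 1998

Base term: filing date + 17 years → 31 March 1997.
Clinical Review Extension: 533 days (within the 1041-day cap) → +533 days → 15 September 1998.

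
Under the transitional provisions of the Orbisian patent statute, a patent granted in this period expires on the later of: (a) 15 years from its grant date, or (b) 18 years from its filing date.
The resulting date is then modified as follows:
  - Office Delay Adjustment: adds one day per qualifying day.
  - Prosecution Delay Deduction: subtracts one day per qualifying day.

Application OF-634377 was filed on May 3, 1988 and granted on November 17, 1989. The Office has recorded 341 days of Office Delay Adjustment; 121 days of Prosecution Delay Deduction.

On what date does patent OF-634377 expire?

(a) grant + 15 years → 17 November 2004.
(b) filing + 18 years → 3 May 2006.
Later of the two: 3 May 2006.
Office Delay Adjustment: +341 days → 9 April 2007.
Prosecution Delay Deduction: −121 days → 9 December 2006.

2006-12-09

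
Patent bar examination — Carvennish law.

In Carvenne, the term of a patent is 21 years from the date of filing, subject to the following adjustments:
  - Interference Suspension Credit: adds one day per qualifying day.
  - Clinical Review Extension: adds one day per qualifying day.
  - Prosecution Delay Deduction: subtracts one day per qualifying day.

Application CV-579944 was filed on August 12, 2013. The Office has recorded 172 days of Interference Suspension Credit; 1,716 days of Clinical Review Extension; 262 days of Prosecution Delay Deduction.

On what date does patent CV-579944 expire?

Base term: filing date + 21 years → 12 August 2034.
Interference Suspension Credit: +172 days → 31 January 2035.
Clinical Review Extension: +1716 days → 13 October 2039.
Prosecution Delay Deduction: −262 days → 24 January 2039.

2039-01-24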